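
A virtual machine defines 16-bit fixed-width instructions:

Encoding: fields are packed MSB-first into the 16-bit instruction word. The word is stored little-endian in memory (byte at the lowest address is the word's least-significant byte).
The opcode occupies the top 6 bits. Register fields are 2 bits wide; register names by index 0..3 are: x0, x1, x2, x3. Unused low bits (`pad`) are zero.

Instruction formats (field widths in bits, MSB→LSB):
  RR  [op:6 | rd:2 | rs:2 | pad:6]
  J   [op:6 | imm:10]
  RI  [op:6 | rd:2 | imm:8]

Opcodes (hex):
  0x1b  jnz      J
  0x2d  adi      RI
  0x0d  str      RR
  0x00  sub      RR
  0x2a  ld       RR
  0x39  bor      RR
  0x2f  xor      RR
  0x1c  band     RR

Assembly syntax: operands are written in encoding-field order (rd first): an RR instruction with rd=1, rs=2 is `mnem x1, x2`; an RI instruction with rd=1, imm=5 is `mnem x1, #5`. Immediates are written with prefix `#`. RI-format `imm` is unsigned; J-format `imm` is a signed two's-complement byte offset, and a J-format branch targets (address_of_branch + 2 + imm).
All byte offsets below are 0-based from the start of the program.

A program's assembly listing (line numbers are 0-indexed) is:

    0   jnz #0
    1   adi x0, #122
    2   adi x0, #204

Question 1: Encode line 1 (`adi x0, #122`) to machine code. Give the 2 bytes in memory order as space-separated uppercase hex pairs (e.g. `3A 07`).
7A B4

L1: adi op=0x2d:6|rd=0:2|imm=122:8 ⇒ 0xb47a ⇒ little 7a b4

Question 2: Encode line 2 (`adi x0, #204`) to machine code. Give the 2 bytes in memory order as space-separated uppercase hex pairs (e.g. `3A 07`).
CC B4

line 2 (adi): pack op=0x2d:6|rd=0:2|imm=204:8 = 0xb4cc; little→ cc b4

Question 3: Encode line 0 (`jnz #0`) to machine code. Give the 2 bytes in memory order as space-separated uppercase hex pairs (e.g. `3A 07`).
L0: jnz op=0x1b:6|imm=0:10 ⇒ 0x6c00 ⇒ little 00 6c

00 6C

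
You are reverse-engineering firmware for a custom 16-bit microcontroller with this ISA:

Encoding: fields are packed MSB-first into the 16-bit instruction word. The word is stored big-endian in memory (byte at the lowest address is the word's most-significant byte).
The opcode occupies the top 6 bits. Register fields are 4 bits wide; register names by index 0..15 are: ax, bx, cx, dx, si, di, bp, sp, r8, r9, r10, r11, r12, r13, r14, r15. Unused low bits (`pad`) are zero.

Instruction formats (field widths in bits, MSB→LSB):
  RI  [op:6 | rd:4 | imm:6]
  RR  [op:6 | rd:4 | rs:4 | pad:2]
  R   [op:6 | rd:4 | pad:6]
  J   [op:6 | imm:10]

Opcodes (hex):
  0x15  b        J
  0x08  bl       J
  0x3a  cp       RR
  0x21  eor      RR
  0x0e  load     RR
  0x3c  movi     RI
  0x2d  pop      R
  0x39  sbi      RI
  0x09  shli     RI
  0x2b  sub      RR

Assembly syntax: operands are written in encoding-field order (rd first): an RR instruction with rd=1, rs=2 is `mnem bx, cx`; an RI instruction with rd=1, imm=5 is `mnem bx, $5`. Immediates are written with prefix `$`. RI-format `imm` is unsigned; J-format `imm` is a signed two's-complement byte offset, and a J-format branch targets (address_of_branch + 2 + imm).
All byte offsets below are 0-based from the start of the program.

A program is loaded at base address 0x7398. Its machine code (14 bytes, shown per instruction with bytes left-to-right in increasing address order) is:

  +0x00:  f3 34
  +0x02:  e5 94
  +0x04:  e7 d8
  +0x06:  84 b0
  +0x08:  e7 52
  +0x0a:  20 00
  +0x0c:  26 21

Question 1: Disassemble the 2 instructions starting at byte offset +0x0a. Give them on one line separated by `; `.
bl $0; shli r8, $33

+0x0a: 20 00 ⇒ word 0x2000 (big)
  opcode bits[15:10]=0x8: bl/J
  [9:0] imm=0 = $0
+0x0c: 26 21 ⇒ word 0x2621 (big)
  opcode bits[15:10]=0x9: shli/RI
  [9:6] rd=8 = r8
  [5:0] imm=33 = $33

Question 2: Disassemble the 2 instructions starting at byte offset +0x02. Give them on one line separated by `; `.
off 0x02: read e5 94 as big → 0xe594
  op=0xe594>>10=0x39 ⇒ sbi (RI)
  [9:6] rd=6 = bp
  [5:0] imm=20 = $20
off 0x04: read e7 d8 as big → 0xe7d8
  op=0xe7d8>>10=0x39 ⇒ sbi (RI)
  [9:6] rd=15 = r15
  [5:0] imm=24 = $24

sbi bp, $20; sbi r15, $24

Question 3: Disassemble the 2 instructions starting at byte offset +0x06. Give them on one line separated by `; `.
off 0x06: read 84 b0 as big → 0x84b0
  opcode bits[15:10]=0x21: eor/RR
  [9:6] rd=2 = cx
  [5:2] rs=12 = r12
off 0x08: read e7 52 as big → 0xe752
  opcode bits[15:10]=0x39: sbi/RI
  [9:6] rd=13 = r13
  [5:0] imm=18 = $18

eor cx, r12; sbi r13, $18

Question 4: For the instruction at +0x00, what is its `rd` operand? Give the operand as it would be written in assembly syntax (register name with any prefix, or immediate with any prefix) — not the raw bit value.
r12

off 0x00: read f3 34 as big → 0xf334
  top 6b → 0x3c → movi [RI]
  rd: (w>>6)&0xf=0xc → r12
  imm: (w>>0)&0x3f=0x34 → $52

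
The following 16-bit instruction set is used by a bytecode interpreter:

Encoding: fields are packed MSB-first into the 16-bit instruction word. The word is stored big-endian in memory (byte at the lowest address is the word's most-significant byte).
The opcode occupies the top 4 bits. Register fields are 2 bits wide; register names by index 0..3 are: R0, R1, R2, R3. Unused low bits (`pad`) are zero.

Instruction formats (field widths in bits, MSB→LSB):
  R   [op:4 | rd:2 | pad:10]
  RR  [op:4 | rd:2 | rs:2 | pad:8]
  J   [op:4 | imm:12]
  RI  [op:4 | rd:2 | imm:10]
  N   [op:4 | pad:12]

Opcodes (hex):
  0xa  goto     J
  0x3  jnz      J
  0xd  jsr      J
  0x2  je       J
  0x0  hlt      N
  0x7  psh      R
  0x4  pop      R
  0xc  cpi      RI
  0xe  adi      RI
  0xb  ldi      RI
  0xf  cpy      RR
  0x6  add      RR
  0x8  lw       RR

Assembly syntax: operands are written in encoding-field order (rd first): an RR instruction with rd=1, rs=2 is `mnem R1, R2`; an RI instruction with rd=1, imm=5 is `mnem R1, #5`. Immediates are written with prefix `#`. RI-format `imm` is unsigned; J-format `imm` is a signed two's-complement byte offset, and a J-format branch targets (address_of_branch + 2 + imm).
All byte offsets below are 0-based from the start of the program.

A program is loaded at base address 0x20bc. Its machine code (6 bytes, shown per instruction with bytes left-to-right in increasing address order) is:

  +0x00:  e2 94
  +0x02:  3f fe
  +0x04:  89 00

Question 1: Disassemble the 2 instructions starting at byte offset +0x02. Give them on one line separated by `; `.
[02] 3f fe → 0x3ffe
  op=0x3ffe>>12=0x3 ⇒ jnz (J)
  [11:0] imm=4094 (s12→-2) = #-2
[04] 89 00 → 0x8900
  op=0x8900>>12=0x8 ⇒ lw (RR)
  [11:10] rd=2 = R2
  [9:8] rs=1 = R1

jnz #-2; lw R2, R1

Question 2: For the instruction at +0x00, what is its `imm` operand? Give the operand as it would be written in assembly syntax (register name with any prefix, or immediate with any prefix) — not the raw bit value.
off 0x00: read e2 94 as big → 0xe294
  opcode bits[15:12]=0xe: adi/RI
  [11:10] rd=0 = R0
  [9:0] imm=660 = #660

#660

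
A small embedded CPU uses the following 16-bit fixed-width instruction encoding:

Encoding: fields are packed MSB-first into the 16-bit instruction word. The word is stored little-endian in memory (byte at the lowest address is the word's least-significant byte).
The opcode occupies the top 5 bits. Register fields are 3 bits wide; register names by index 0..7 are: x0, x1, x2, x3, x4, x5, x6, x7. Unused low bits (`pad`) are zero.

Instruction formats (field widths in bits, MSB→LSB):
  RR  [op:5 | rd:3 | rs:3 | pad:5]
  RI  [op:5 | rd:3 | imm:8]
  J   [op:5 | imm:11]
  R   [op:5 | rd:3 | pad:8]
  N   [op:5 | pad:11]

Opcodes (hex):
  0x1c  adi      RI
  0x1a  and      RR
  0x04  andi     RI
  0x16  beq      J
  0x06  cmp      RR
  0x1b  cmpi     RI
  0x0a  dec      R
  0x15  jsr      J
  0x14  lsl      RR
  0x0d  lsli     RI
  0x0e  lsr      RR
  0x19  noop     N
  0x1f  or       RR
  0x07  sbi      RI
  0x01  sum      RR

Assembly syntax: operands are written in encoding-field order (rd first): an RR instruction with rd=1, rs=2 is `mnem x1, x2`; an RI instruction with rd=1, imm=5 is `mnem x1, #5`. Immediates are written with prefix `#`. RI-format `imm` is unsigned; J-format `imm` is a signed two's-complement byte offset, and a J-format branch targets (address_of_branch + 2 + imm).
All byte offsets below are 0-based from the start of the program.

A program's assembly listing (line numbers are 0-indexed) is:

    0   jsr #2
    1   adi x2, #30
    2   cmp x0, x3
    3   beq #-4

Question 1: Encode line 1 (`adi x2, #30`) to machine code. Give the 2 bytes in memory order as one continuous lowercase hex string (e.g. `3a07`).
1. adi fields op=0x1c:5|rd=2:3|imm=30:8 → word e21eh → 1e e2

1ee2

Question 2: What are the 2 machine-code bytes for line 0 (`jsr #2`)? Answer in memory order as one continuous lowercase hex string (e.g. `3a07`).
L0: jsr op=0x15:5|imm=2:11 ⇒ 0xa802 ⇒ little 02 a8

02a8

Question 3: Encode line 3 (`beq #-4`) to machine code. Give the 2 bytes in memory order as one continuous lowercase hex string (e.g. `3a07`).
fcb7

3. beq fields op=0x16:5|imm=-4:11 → word b7fch → fc b7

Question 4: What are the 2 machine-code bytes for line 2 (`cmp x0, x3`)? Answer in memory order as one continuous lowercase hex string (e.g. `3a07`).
L2: cmp op=0x6:5|rd=0:3|rs=3:3|pad=0:5 ⇒ 0x3060 ⇒ little 60 30

6030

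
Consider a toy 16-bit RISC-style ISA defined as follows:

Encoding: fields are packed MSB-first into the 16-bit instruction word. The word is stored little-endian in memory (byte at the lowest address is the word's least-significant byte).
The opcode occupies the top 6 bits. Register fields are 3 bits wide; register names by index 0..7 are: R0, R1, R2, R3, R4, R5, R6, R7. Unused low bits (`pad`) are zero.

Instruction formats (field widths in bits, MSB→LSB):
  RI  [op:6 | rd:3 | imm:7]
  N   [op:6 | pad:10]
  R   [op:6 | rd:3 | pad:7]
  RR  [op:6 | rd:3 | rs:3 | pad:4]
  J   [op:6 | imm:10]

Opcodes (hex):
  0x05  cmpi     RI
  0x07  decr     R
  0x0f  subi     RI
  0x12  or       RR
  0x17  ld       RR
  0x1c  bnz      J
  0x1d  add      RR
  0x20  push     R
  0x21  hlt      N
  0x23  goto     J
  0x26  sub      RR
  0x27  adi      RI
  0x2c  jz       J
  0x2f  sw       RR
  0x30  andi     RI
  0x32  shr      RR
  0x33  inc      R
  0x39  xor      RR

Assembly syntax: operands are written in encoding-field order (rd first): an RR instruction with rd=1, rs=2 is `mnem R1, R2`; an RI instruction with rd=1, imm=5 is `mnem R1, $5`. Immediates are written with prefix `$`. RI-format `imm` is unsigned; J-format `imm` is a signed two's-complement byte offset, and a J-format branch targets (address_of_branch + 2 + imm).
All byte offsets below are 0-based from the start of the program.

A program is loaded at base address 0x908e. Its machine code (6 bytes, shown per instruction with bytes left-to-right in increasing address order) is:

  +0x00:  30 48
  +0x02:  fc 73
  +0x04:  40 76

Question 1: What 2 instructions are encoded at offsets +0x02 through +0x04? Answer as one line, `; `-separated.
bnz $-4; add R4, R4

off 0x02: read fc 73 as little → 0x73fc
  top 6b → 0x1c → bnz [J]
  imm@[9:0]=0x3fc (s10→-4) ⇒ $-4
off 0x04: read 40 76 as little → 0x7640
  top 6b → 0x1d → add [RR]
  rd@[9:7]=0x4 ⇒ R4
  rs@[6:4]=0x4 ⇒ R4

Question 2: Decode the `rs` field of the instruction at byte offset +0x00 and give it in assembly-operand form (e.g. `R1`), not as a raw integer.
[00] 30 48 → 0x4830
  top 6b → 0x12 → or [RR]
  rd: (w>>7)&0x7=0x0 → R0
  rs: (w>>4)&0x7=0x3 → R3

R3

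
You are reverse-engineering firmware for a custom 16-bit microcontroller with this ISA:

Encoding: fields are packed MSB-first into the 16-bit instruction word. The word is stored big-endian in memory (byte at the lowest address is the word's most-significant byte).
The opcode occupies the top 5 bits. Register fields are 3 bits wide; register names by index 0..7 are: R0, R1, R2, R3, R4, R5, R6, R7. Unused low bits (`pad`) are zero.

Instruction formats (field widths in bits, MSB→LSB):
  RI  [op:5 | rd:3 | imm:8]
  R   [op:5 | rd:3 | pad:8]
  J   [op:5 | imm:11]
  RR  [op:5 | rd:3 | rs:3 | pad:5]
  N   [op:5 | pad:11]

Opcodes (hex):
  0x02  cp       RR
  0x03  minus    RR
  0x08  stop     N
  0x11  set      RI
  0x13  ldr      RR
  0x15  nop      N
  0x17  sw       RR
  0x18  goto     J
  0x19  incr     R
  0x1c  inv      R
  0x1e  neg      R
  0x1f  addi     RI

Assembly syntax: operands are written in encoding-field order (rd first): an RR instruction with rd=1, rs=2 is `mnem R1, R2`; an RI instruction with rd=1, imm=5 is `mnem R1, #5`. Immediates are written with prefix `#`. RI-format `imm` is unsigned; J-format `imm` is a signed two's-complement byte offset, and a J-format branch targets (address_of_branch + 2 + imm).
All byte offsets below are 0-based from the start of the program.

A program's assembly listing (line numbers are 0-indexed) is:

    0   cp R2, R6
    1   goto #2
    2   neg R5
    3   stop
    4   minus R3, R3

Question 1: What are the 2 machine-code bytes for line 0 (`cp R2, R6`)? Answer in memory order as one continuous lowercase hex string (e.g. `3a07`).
12c0

line 0 (cp): pack op=0x2:5|rd=2:3|rs=6:3|pad=0:5 = 0x12c0; big→ 12 c0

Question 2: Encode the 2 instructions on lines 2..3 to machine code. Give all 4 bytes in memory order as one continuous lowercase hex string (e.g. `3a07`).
L2: neg op=0x1e:5|rd=5:3|pad=0:8 ⇒ 0xf500 ⇒ big f5 00
L3: stop op=0x8:5|pad=0:11 ⇒ 0x4000 ⇒ big 40 00

f5004000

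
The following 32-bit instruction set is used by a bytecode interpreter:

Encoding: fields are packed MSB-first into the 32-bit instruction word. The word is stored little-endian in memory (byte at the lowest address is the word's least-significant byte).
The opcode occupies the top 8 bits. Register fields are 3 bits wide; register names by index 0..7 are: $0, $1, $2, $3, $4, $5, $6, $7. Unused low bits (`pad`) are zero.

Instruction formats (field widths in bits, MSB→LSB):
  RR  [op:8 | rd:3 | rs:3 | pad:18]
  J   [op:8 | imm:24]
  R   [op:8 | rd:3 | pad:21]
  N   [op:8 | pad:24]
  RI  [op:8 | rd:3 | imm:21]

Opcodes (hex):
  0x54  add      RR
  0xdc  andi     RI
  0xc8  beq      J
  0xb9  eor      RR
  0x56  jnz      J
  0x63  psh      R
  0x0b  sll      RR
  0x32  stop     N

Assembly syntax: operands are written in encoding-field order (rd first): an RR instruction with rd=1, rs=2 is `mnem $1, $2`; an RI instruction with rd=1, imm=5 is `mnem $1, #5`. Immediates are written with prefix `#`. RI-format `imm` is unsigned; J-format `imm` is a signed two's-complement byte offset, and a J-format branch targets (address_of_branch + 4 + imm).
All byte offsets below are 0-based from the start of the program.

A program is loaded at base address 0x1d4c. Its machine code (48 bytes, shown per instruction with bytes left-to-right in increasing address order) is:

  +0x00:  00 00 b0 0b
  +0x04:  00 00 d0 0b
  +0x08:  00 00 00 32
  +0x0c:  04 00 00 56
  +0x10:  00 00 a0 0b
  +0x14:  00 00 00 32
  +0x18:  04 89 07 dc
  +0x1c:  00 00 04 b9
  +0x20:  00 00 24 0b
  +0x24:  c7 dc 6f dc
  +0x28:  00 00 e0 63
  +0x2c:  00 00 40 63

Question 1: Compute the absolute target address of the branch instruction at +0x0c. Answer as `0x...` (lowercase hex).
off 0x0c: read 04 00 00 56 as little → 0x56000004
  op=0x56000004>>24=0x56 ⇒ jnz (J)
  imm@[23:0]=0x4 ⇒ #4
  target = base 0x1d4c + off 0x0c + 4 + imm 4 = 0x1d60

0x1d60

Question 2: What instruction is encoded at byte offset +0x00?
sll $5, $4

[00] 00 00 b0 0b → 0x0bb00000
  opcode bits[31:24]=0xb: sll/RR
  rd: (w>>21)&0x7=0x5 → $5
  rs: (w>>18)&0x7=0x4 → $4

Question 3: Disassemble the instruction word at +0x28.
psh $7

[28] 00 00 e0 63 → 0x63e00000
  top 8b → 0x63 → psh [R]
  [23:21] rd=7 = $7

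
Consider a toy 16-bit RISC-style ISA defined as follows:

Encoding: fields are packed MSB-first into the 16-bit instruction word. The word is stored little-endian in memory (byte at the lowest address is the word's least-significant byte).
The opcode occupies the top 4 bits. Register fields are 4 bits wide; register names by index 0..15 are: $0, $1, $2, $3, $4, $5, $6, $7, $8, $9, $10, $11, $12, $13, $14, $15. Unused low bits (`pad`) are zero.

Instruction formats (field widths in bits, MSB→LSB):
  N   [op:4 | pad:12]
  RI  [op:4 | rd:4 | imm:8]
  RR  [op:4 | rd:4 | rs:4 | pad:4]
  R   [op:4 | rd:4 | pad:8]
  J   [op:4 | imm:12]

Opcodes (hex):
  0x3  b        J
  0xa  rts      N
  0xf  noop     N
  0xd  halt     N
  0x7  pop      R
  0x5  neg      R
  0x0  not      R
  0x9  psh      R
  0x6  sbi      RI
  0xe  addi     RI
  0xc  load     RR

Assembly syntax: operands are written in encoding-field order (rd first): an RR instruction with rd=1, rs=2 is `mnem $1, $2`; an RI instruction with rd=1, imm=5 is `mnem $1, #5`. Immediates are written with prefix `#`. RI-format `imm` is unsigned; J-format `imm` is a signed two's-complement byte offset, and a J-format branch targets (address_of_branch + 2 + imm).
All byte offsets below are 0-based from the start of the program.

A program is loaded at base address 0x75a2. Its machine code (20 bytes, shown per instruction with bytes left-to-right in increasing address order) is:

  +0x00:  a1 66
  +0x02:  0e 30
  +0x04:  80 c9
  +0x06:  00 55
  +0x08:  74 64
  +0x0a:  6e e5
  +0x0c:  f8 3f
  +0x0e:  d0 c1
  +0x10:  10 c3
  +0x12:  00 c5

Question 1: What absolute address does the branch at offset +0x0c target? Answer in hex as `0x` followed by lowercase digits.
0x75a8

off 0x0c: read f8 3f as little → 0x3ff8
  top 4b → 0x3 → b [J]
  imm@[11:0]=0xff8 (s12→-8) ⇒ #-8
  target = base 0x75a2 + off 0x0c + 2 + imm -8 = 0x75a8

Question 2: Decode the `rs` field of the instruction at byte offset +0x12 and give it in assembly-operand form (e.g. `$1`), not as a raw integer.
[12] 00 c5 → 0xc500
  op=0xc500>>12=0xc ⇒ load (RR)
  rd: (w>>8)&0xf=0x5 → $5
  rs: (w>>4)&0xf=0x0 → $0

$0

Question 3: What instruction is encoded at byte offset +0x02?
+0x02: 0e 30 ⇒ word 0x300e (little)
  opcode bits[15:12]=0x3: b/J
  imm: (w>>0)&0xfff=0xe → #14

b #14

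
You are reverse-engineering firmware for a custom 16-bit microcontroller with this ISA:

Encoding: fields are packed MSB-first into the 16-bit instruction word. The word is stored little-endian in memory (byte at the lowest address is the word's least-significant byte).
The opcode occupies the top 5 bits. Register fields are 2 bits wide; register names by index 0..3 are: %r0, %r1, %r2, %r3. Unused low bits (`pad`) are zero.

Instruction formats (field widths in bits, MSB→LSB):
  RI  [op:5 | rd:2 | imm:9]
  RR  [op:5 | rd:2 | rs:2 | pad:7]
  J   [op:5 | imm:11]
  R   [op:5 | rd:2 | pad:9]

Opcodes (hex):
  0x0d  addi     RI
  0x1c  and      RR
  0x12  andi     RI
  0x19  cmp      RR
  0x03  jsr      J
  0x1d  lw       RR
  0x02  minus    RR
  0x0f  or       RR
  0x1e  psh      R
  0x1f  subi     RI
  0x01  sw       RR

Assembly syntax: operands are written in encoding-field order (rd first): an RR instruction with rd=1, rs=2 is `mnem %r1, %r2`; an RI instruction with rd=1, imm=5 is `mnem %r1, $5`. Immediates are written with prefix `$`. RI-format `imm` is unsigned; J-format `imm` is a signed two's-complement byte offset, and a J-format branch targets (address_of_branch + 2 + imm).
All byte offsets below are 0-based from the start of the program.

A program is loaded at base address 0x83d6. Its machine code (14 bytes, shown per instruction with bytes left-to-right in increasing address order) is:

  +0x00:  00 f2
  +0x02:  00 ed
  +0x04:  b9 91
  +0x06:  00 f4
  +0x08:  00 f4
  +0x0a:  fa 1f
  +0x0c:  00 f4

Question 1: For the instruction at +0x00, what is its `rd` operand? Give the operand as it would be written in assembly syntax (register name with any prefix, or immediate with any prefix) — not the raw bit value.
@+00  little-endian(00 f2) = 0xf200
  top 5b → 0x1e → psh [R]
  rd: (w>>9)&0x3=0x1 → %r1

%r1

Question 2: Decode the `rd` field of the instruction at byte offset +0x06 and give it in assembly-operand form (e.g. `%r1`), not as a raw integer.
@+06  little-endian(00 f4) = 0xf400
  opcode bits[15:11]=0x1e: psh/R
  rd: (w>>9)&0x3=0x2 → %r2

%r2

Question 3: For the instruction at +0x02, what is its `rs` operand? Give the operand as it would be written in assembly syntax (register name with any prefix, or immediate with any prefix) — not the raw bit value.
%r2

[02] 00 ed → 0xed00
  op=0xed00>>11=0x1d ⇒ lw (RR)
  [10:9] rd=2 = %r2
  [8:7] rs=2 = %r2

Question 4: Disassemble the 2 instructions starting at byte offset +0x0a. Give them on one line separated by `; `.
jsr $-6; psh %r2

@+0a  little-endian(fa 1f) = 0x1ffa
  opcode bits[15:11]=0x3: jsr/J
  [10:0] imm=2042 (s11→-6) = $-6
@+0c  little-endian(00 f4) = 0xf400
  opcode bits[15:11]=0x1e: psh/R
  [10:9] rd=2 = %r2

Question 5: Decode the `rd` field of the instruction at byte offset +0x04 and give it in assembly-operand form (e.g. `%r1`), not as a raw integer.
%r0

@+04  little-endian(b9 91) = 0x91b9
  opcode bits[15:11]=0x12: andi/RI
  rd: (w>>9)&0x3=0x0 → %r0
  imm: (w>>0)&0x1ff=0x1b9 → $441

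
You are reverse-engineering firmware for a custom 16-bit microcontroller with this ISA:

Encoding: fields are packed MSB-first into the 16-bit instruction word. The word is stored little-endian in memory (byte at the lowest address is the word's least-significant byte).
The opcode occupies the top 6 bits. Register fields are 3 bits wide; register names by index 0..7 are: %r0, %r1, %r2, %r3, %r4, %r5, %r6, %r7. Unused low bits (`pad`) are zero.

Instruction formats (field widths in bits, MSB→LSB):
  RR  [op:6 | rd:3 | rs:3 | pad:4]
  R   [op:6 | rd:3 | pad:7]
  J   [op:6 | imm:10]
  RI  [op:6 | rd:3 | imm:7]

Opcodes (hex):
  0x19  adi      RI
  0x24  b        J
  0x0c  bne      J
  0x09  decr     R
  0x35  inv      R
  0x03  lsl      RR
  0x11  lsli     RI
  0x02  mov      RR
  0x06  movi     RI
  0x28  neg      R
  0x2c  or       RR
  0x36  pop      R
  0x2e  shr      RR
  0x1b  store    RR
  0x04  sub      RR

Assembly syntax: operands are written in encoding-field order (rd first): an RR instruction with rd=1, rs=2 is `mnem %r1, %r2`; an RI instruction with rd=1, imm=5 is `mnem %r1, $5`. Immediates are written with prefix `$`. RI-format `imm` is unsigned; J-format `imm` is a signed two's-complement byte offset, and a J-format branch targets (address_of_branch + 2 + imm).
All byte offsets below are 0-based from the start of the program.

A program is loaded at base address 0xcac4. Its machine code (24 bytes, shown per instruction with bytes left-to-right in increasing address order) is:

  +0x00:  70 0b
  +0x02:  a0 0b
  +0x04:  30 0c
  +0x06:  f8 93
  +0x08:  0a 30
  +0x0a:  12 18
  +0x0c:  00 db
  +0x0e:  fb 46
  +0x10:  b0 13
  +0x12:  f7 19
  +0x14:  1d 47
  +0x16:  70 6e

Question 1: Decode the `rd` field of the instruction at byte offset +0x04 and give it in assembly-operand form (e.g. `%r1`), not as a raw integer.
@+04  little-endian(30 0c) = 0x0c30
  op=0x0c30>>10=0x3 ⇒ lsl (RR)
  rd: (w>>7)&0x7=0x0 → %r0
  rs: (w>>4)&0x7=0x3 → %r3

%r0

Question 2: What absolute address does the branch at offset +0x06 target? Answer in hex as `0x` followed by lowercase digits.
off 0x06: read f8 93 as little → 0x93f8
  opcode bits[15:10]=0x24: b/J
  [9:0] imm=1016 (s10→-8) = $-8
  target = base 0xcac4 + off 0x06 + 2 + imm -8 = 0xcac4

0xcac4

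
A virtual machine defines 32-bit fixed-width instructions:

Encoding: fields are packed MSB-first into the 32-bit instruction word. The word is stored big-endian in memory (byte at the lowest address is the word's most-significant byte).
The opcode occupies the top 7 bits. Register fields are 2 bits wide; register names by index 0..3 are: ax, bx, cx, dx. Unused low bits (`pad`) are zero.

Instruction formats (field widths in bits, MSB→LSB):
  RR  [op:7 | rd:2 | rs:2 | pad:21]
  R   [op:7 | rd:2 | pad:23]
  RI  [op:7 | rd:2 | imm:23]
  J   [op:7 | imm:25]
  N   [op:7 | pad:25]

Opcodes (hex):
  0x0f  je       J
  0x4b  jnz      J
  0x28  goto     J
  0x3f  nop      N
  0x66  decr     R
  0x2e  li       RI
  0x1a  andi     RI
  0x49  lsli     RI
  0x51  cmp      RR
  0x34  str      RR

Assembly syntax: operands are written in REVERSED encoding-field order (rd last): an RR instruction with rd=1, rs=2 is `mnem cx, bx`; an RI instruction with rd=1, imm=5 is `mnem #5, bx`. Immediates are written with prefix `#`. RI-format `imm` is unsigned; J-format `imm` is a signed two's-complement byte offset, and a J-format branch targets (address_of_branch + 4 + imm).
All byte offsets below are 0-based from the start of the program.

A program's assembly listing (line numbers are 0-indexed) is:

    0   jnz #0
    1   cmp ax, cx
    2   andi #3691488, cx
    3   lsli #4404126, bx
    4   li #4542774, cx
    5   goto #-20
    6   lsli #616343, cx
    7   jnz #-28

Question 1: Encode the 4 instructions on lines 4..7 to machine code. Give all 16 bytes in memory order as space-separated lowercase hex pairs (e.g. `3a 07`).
5d 45 51 36 51 ff ff ec 93 09 67 97 97 ff ff e4

4. li fields op=0x2e:7|rd=2:2|imm=4542774:23 → word 5d455136h → 5d 45 51 36
5. goto fields op=0x28:7|imm=-20:25 → word 51ffffech → 51 ff ff ec
6. lsli fields op=0x49:7|rd=2:2|imm=616343:23 → word 93096797h → 93 09 67 97
7. jnz fields op=0x4b:7|imm=-28:25 → word 97ffffe4h → 97 ff ff e4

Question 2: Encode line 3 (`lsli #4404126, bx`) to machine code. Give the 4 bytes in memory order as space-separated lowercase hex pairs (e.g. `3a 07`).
92 c3 33 9e

3. lsli fields op=0x49:7|rd=1:2|imm=4404126:23 → word 92c3339eh → 92 c3 33 9e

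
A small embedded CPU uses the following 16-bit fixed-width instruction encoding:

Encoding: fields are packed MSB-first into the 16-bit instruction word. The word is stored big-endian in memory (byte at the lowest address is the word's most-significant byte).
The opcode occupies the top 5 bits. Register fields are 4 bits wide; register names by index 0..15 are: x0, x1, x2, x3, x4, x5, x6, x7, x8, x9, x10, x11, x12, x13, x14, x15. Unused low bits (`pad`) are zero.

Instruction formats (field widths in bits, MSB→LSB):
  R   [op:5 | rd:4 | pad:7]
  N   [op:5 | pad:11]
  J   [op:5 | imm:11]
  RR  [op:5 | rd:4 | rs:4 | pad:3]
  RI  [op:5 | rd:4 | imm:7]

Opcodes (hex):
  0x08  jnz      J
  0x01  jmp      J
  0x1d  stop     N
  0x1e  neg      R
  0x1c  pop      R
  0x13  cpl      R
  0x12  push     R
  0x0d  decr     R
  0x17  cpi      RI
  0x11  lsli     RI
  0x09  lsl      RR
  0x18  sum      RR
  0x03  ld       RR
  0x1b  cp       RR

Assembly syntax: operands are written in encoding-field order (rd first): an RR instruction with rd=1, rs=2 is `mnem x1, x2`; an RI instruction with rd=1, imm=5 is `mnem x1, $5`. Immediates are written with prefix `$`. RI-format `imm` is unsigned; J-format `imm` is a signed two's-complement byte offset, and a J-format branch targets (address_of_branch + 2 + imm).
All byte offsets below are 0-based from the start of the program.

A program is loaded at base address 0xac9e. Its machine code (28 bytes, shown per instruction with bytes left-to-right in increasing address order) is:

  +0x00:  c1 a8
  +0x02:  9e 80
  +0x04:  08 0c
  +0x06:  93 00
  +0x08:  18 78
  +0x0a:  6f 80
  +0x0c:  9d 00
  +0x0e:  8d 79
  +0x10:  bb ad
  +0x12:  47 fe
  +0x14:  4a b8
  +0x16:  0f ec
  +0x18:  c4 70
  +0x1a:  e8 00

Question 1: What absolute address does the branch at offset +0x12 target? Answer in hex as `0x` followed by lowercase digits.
[12] 47 fe → 0x47fe
  op=0x47fe>>11=0x8 ⇒ jnz (J)
  [10:0] imm=2046 (s11→-2) = $-2
  target = base 0xac9e + off 0x12 + 2 + imm -2 = 0xacb0

0xacb0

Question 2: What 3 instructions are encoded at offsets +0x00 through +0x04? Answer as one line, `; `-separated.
sum x3, x5; cpl x13; jmp $12

[00] c1 a8 → 0xc1a8
  top 5b → 0x18 → sum [RR]
  rd: (w>>7)&0xf=0x3 → x3
  rs: (w>>3)&0xf=0x5 → x5
[02] 9e 80 → 0x9e80
  top 5b → 0x13 → cpl [R]
  rd: (w>>7)&0xf=0xd → x13
[04] 08 0c → 0x080c
  top 5b → 0x1 → jmp [J]
  imm: (w>>0)&0x7ff=0xc → $12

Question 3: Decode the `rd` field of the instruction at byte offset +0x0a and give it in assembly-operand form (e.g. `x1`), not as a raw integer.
@+0a  big-endian(6f 80) = 0x6f80
  opcode bits[15:11]=0xd: decr/R
  rd: (w>>7)&0xf=0xf → x15

x15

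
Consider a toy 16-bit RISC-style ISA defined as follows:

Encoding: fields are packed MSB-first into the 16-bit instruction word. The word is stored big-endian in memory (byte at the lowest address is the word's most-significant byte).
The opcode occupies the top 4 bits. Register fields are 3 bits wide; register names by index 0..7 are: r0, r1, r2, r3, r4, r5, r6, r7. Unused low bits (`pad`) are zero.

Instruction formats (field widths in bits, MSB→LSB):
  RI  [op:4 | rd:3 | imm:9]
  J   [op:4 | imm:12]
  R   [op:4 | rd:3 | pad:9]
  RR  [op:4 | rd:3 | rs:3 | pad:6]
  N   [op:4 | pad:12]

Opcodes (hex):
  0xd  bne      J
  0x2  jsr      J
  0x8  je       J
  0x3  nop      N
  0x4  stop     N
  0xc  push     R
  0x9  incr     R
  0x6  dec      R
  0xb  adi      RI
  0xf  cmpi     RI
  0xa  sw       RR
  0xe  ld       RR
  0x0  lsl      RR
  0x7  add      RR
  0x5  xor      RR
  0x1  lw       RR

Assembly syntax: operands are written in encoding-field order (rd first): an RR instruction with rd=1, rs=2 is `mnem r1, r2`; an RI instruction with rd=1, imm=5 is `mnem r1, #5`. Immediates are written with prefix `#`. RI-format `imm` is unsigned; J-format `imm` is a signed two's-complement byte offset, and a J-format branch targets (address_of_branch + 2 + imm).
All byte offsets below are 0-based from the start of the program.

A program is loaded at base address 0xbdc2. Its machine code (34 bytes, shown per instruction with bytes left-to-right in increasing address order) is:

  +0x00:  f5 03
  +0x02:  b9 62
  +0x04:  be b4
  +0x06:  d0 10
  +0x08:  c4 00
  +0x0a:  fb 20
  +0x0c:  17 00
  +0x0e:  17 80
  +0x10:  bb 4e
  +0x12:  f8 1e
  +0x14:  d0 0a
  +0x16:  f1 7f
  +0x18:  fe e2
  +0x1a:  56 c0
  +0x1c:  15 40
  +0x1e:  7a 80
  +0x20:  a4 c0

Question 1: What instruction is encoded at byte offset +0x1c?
lw r2, r5

@+1c  big-endian(15 40) = 0x1540
  op=0x1540>>12=0x1 ⇒ lw (RR)
  [11:9] rd=2 = r2
  [8:6] rs=5 = r5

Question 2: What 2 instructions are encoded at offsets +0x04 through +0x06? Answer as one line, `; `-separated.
adi r7, #180; bne #16

@+04  big-endian(be b4) = 0xbeb4
  opcode bits[15:12]=0xb: adi/RI
  rd: (w>>9)&0x7=0x7 → r7
  imm: (w>>0)&0x1ff=0xb4 → #180
@+06  big-endian(d0 10) = 0xd010
  opcode bits[15:12]=0xd: bne/J
  imm: (w>>0)&0xfff=0x10 → #16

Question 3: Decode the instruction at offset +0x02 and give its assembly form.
adi r4, #354

+0x02: b9 62 ⇒ word 0xb962 (big)
  opcode bits[15:12]=0xb: adi/RI
  rd: (w>>9)&0x7=0x4 → r4
  imm: (w>>0)&0x1ff=0x162 → #354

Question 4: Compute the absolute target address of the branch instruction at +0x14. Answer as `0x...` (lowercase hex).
0xbde2

[14] d0 0a → 0xd00a
  opcode bits[15:12]=0xd: bne/J
  [11:0] imm=10 = #10
  target = base 0xbdc2 + off 0x14 + 2 + imm 10 = 0xbde2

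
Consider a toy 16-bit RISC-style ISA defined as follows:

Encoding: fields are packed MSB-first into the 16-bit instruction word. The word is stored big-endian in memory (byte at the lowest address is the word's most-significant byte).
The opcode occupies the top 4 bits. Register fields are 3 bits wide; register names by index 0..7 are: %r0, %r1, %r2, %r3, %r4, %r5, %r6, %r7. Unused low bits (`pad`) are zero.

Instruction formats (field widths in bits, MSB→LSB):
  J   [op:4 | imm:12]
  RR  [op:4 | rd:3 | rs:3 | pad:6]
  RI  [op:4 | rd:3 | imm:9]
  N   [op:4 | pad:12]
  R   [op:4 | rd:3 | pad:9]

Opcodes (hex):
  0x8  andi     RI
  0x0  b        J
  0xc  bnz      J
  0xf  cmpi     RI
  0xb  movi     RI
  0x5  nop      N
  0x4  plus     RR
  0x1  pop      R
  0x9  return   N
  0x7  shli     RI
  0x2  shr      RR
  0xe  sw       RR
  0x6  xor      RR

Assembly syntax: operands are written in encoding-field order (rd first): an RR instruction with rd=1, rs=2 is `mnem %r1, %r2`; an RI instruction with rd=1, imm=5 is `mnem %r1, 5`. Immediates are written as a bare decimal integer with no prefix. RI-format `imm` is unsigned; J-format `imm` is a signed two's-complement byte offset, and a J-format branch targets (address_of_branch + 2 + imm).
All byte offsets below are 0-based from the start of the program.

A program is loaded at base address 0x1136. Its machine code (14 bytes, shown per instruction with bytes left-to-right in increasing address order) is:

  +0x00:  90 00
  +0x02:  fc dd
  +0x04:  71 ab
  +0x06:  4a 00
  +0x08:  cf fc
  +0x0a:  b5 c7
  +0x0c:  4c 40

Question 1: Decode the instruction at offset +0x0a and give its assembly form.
[0a] b5 c7 → 0xb5c7
  top 4b → 0xb → movi [RI]
  rd@[11:9]=0x2 ⇒ %r2
  imm@[8:0]=0x1c7 ⇒ 455

movi %r2, 455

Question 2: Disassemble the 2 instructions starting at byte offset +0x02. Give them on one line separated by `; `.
+0x02: fc dd ⇒ word 0xfcdd (big)
  top 4b → 0xf → cmpi [RI]
  [11:9] rd=6 = %r6
  [8:0] imm=221 = 221
+0x04: 71 ab ⇒ word 0x71ab (big)
  top 4b → 0x7 → shli [RI]
  [11:9] rd=0 = %r0
  [8:0] imm=427 = 427

cmpi %r6, 221; shli %r0, 427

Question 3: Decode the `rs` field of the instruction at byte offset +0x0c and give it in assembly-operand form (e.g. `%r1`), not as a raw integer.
%r1

@+0c  big-endian(4c 40) = 0x4c40
  top 4b → 0x4 → plus [RR]
  [11:9] rd=6 = %r6
  [8:6] rs=1 = %r1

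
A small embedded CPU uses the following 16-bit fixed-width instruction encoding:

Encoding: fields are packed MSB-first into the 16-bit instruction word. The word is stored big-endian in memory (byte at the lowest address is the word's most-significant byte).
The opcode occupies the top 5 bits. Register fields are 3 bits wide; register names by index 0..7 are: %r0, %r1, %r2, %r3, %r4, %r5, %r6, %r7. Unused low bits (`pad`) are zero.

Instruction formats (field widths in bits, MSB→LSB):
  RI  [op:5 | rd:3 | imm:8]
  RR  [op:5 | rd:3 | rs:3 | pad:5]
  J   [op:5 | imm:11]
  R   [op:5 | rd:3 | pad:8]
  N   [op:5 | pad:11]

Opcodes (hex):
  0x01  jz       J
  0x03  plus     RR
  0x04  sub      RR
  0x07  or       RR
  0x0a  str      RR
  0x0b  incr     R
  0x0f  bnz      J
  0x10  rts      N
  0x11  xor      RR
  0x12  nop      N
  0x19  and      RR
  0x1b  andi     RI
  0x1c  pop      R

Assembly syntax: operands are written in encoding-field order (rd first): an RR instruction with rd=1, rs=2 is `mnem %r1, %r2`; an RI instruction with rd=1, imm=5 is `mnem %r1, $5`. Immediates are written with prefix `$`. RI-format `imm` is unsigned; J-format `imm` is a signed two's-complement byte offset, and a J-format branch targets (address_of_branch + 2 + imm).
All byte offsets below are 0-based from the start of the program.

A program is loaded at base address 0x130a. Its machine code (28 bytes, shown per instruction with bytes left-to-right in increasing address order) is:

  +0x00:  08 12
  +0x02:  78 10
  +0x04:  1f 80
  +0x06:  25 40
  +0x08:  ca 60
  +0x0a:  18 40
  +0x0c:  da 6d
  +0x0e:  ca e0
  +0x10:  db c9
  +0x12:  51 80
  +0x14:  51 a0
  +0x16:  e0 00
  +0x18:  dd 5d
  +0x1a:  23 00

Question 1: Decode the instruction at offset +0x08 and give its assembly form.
and %r2, %r3

off 0x08: read ca 60 as big → 0xca60
  top 5b → 0x19 → and [RR]
  [10:8] rd=2 = %r2
  [7:5] rs=3 = %r3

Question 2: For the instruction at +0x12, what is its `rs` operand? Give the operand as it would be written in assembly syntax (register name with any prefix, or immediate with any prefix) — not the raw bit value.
%r4

@+12  big-endian(51 80) = 0x5180
  opcode bits[15:11]=0xa: str/RR
  rd@[10:8]=0x1 ⇒ %r1
  rs@[7:5]=0x4 ⇒ %r4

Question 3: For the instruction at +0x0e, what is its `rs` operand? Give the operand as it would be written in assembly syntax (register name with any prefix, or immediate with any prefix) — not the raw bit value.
+0x0e: ca e0 ⇒ word 0xcae0 (big)
  top 5b → 0x19 → and [RR]
  [10:8] rd=2 = %r2
  [7:5] rs=7 = %r7

%r7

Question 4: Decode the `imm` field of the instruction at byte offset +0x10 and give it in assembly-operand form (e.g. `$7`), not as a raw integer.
[10] db c9 → 0xdbc9
  opcode bits[15:11]=0x1b: andi/RI
  [10:8] rd=3 = %r3
  [7:0] imm=201 = $201

$201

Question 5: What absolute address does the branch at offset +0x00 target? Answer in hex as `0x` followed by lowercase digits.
0x131e

@+00  big-endian(08 12) = 0x0812
  op=0x0812>>11=0x1 ⇒ jz (J)
  imm@[10:0]=0x12 ⇒ $18
  target = base 0x130a + off 0x00 + 2 + imm 18 = 0x131e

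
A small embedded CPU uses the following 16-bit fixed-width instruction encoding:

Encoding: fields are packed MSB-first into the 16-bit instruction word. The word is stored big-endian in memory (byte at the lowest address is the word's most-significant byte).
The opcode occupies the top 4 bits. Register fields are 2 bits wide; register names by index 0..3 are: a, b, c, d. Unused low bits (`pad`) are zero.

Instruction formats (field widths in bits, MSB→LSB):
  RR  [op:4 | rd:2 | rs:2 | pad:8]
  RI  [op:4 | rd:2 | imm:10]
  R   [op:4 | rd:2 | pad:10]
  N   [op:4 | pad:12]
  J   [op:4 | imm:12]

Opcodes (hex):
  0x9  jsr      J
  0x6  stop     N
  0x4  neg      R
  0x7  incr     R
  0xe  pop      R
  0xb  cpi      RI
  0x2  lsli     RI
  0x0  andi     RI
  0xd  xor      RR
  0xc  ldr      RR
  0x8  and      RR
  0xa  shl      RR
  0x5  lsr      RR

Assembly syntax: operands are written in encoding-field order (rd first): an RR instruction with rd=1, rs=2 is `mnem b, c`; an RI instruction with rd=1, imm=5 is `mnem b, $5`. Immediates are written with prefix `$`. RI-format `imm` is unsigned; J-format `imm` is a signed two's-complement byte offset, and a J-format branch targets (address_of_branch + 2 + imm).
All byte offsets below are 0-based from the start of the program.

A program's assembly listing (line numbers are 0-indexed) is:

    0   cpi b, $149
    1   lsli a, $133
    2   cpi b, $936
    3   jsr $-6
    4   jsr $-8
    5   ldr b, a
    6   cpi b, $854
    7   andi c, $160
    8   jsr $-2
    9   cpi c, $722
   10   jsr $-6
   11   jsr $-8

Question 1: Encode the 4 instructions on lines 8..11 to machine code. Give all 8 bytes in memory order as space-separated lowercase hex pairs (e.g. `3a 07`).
9f fe ba d2 9f fa 9f f8

line 8 (jsr): pack op=0x9:4|imm=-2:12 = 0x9ffe; big→ 9f fe
line 9 (cpi): pack op=0xb:4|rd=2:2|imm=722:10 = 0xbad2; big→ ba d2
line 10 (jsr): pack op=0x9:4|imm=-6:12 = 0x9ffa; big→ 9f fa
line 11 (jsr): pack op=0x9:4|imm=-8:12 = 0x9ff8; big→ 9f f8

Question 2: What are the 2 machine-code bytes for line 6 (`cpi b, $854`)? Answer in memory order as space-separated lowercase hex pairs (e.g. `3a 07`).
b7 56

6. cpi fields op=0xb:4|rd=1:2|imm=854:10 → word b756h → b7 56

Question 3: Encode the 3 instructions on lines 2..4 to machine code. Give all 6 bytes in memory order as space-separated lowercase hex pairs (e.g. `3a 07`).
b7 a8 9f fa 9f f8

line 2 (cpi): pack op=0xb:4|rd=1:2|imm=936:10 = 0xb7a8; big→ b7 a8
line 3 (jsr): pack op=0x9:4|imm=-6:12 = 0x9ffa; big→ 9f fa
line 4 (jsr): pack op=0x9:4|imm=-8:12 = 0x9ff8; big→ 9f f8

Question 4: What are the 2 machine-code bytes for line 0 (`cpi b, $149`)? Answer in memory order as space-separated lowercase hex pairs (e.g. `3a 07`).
b4 95

line 0 (cpi): pack op=0xb:4|rd=1:2|imm=149:10 = 0xb495; big→ b4 95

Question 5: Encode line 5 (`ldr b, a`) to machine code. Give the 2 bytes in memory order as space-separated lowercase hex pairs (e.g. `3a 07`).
c4 00

line 5 (ldr): pack op=0xc:4|rd=1:2|rs=0:2|pad=0:8 = 0xc400; big→ c4 00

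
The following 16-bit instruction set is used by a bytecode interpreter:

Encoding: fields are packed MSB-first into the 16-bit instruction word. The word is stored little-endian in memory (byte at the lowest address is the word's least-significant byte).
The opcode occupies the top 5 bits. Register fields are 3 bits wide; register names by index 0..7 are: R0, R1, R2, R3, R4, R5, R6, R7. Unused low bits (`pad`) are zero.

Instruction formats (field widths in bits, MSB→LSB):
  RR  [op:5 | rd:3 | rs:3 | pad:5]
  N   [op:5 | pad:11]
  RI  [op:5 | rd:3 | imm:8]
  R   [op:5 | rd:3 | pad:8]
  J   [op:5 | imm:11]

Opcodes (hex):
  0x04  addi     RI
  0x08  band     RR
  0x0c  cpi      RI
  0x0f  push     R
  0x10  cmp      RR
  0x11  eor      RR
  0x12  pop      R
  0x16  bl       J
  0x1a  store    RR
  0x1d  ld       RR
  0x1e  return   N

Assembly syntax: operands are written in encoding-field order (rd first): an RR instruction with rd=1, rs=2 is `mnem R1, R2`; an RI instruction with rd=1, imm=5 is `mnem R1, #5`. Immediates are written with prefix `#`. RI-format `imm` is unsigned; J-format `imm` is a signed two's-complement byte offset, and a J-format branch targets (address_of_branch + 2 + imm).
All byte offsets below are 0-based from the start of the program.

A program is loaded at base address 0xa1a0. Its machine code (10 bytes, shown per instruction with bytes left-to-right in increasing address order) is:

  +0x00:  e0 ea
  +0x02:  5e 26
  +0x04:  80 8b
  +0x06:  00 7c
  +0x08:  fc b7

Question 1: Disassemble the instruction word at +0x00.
[00] e0 ea → 0xeae0
  op=0xeae0>>11=0x1d ⇒ ld (RR)
  [10:8] rd=2 = R2
  [7:5] rs=7 = R7

ld R2, R7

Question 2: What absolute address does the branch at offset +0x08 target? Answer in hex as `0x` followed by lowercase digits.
0xa1a6

off 0x08: read fc b7 as little → 0xb7fc
  op=0xb7fc>>11=0x16 ⇒ bl (J)
  [10:0] imm=2044 (s11→-4) = #-4
  target = base 0xa1a0 + off 0x08 + 2 + imm -4 = 0xa1a6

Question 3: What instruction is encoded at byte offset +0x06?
push R4

[06] 00 7c → 0x7c00
  top 5b → 0xf → push [R]
  [10:8] rd=4 = R4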